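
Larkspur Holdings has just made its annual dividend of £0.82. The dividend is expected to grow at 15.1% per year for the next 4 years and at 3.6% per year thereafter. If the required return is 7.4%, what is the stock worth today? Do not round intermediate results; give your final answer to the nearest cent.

D_1 = 0.94382
D_2 = 1.08634
D_3 = 1.25037
D_4 = 1.43918
Terminal value at year 4: TV = D_4×(1+g_2)/(r−g_2) = 1.49099/0.038 = 39.23659
P_0 = D_1/(1+r)^1 + D_2/(1+r)^2 + D_3/(1+r)^3 + D_4/(1+r)^4 + TV/(1+r)^4
    = 0.87879 + 0.94179 + 1.00932 + 1.08168 + 29.48996 = 33.40154

£33.40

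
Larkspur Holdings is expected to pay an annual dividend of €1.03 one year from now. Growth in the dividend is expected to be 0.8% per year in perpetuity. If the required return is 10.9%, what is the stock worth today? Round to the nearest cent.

Growing perpetuity: P = D₁ / (r − g) = €1.0300 / (0.109 − 0.008) = €10.20

€10.20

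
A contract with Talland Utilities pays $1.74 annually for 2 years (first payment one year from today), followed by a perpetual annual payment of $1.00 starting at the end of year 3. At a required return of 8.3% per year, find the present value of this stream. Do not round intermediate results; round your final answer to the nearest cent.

PV of 2-year annuity: $1.74 × [1 − (1+0.083)^−2] / 0.083 = 3.09016
Perpetuity value at year 2: $1.00 / 0.083 = 12.04819
PV of perpetuity: 12.04819 / (1+0.083)^2 = 10.27224
Total PV = 3.09016 + 10.27224 = 13.36240

$13.36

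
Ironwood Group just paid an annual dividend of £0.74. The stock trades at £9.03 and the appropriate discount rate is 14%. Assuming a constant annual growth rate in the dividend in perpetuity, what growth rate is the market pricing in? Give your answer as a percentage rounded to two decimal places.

P = D₀(1+g)/(r−g) ⇒ P(r−g) = D₀(1+g) ⇒ g(P+D₀) = P·r − D₀
g = (P·r − D₀)/(P + D₀) = (£9.03×0.14 − £0.74) / (£9.03 + £0.74) = 0.053654

5.37%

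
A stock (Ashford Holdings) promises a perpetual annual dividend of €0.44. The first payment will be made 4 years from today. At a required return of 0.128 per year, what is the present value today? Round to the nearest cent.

Value at end of year 3: C / r = €0.44 / 0.128 = €3.4375
Discount to today: PV = €3.4375 / (1 + 0.128)^3 = €3.4375 / 1.435249 = €2.40

€2.40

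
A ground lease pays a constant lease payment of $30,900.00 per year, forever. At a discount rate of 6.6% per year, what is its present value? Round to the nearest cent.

Level perpetuity: PV = C / r = $30,900.00 / 0.066 = $468,181.82

$468181.82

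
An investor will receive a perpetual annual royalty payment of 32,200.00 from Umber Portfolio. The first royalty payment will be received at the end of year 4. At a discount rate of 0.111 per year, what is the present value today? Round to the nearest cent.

Value at end of year 3: C / r = 32,200.00 / 0.111 = 290,090.0901
Discount to today: PV = 290,090.0901 / (1 + 0.111)^3 = 290,090.0901 / 1.371331 = 211,539.13

211539.13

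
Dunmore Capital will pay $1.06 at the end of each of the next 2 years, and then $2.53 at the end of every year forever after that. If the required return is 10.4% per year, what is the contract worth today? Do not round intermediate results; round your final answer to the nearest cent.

PV of 2-year annuity: $1.06 × [1 − (1+0.104)^−2] / 0.104 = 1.82984
Perpetuity value at year 2: $2.53 / 0.104 = 24.32692
PV of perpetuity: 24.32692 / (1+0.104)^2 = 19.95947
Total PV = 1.82984 + 19.95947 = 21.78931

$21.79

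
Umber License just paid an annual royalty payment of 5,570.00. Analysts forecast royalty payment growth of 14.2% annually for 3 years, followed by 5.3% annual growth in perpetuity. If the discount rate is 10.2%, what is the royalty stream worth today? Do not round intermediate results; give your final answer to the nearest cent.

151163.97

D_1 = 6360.94000
D_2 = 7264.19348
D_3 = 8295.70895
Terminal value at year 3: TV = D_3×(1+g_2)/(r−g_2) = 8735.38153/0.049 = 178273.09242
P_0 = D_1/(1+r)^1 + D_2/(1+r)^2 + D_3/(1+r)^3 + TV/(1+r)^3
    = 5772.17786 + 5981.69430 + 6198.81569 + 133211.28403 = 151163.97187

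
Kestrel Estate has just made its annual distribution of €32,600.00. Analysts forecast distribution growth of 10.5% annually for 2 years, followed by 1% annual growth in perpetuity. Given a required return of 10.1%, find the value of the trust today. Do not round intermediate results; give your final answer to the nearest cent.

D_1 = 36023.00000
D_2 = 39805.41500
Terminal value at year 2: TV = D_2×(1+g_2)/(r−g_2) = 40203.46915/0.091 = 441796.36429
P_0 = D_1/(1+r)^1 + D_2/(1+r)^2 + TV/(1+r)^2
    = 32718.43778 + 32837.30586 + 364458.01009 = 430013.75373

€430013.75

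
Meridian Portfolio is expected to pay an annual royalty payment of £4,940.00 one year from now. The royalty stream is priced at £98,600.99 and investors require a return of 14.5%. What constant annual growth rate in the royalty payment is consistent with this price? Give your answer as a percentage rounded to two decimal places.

P = D₁/(r−g) ⇒ g = r − D₁/P = 0.145 − £4,940.00/£98,600.99 = 0.094899

9.49%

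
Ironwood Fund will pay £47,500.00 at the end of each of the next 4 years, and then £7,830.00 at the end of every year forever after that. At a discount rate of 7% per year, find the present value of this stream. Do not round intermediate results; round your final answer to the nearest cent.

PV of 4-year annuity: £47,500.00 × [1 − (1+0.07)^−4] / 0.07 = 160892.53468
Perpetuity value at year 4: £7,830.00 / 0.07 = 111857.14286
PV of perpetuity: 111857.14286 / (1+0.07)^4 = 85335.27872
Total PV = 160892.53468 + 85335.27872 = 246227.81340

£246227.81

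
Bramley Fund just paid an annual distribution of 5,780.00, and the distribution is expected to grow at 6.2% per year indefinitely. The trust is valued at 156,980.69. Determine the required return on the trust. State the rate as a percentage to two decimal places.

D₁ = 5,780.00 × 1.062 = 6,138.3600
P = D₁/(r − g) ⇒ r = D₁/P + g = 6,138.3600/156,980.69 + 0.062 = 0.039103 + 0.062 = 0.101103

10.11%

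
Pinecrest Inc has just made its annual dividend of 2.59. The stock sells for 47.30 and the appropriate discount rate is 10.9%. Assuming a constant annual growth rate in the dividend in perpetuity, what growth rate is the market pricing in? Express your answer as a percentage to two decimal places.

5.14%

P = D₀(1+g)/(r−g) ⇒ P(r−g) = D₀(1+g) ⇒ g(P+D₀) = P·r − D₀
g = (P·r − D₀)/(P + D₀) = (47.30×0.109 − 2.59) / (47.30 + 2.59) = 0.051427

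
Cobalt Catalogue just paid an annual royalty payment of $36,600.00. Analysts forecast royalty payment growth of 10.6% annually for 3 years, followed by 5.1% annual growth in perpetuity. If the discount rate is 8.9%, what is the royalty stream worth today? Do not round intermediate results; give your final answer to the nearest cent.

D_1 = 40479.60000
D_2 = 44770.43760
D_3 = 49516.10399
Terminal value at year 3: TV = D_3×(1+g_2)/(r−g_2) = 52041.42529/0.038 = 1369511.19181
P_0 = D_1/(1+r)^1 + D_2/(1+r)^2 + D_3/(1+r)^3 + TV/(1+r)^3
    = 37171.34986 + 37751.61887 + 38340.94625 + 1060429.85555 = 1173693.77053

$1173693.77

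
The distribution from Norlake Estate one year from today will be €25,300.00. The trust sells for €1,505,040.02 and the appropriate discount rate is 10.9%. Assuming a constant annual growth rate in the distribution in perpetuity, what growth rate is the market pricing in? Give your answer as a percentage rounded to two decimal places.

P = D₁/(r−g) ⇒ g = r − D₁/P = 0.109 − €25,300.00/€1,505,040.02 = 0.092190

9.22%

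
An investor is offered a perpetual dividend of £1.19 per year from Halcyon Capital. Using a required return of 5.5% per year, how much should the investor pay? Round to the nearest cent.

£21.64

Level perpetuity: PV = C / r = £1.19 / 0.055 = £21.64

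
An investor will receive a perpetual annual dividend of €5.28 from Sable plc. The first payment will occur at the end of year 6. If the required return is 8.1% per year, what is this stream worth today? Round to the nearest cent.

Value at end of year 5: C / r = €5.28 / 0.081 = €65.1852
Discount to today: PV = €65.1852 / (1 + 0.081)^5 = €65.1852 / 1.476143 = €44.16

€44.16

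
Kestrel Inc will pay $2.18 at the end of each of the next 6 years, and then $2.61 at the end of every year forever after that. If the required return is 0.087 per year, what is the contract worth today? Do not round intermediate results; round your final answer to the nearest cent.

PV of 6-year annuity: $2.18 × [1 − (1+0.087)^−6] / 0.087 = 9.86739
Perpetuity value at year 6: $2.61 / 0.087 = 30.00000
PV of perpetuity: 30.00000 / (1+0.087)^6 = 18.18628
Total PV = 9.86739 + 18.18628 = 28.05368

$28.05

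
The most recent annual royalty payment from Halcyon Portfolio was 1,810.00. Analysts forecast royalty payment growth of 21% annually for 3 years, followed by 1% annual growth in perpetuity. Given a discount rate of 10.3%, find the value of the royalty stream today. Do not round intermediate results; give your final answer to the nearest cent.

D_1 = 2190.10000
D_2 = 2650.02100
D_3 = 3206.52541
Terminal value at year 3: TV = D_3×(1+g_2)/(r−g_2) = 3238.59066/0.093 = 34823.55553
P_0 = D_1/(1+r)^1 + D_2/(1+r)^2 + D_3/(1+r)^3 + TV/(1+r)^3
    = 1985.58477 + 2178.20269 + 2389.50613 + 25950.55041 = 32503.84400

32503.84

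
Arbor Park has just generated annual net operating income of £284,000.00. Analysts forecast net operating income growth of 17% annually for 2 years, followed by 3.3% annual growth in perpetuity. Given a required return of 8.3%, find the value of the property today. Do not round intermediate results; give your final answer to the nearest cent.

D_1 = 332280.00000
D_2 = 388767.60000
Terminal value at year 2: TV = D_2×(1+g_2)/(r−g_2) = 401596.93080/0.05 = 8031938.61600
P_0 = D_1/(1+r)^1 + D_2/(1+r)^2 + TV/(1+r)^2
    = 306814.40443 + 331461.54495 + 6847995.51876 = 7486271.46814

£7486271.47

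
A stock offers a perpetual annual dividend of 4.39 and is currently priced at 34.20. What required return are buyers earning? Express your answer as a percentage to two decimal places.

P = C/r ⇒ r = C/P = 4.39/34.20 = 0.128363

12.84%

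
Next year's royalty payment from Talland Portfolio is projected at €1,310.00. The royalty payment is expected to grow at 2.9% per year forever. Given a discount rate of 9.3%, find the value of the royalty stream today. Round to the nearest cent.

€20468.75

Growing perpetuity: P = D₁ / (r − g) = €1,310.0000 / (0.093 − 0.029) = €20,468.75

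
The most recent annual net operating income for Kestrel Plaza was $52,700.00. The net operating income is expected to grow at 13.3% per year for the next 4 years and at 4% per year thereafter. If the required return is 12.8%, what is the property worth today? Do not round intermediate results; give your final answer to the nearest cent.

$847081.07

D_1 = 59709.10000
D_2 = 67650.41030
D_3 = 76647.91487
D_4 = 86842.08755
Terminal value at year 4: TV = D_4×(1+g_2)/(r−g_2) = 90315.77105/0.088 = 1026315.58011
P_0 = D_1/(1+r)^1 + D_2/(1+r)^2 + D_3/(1+r)^3 + D_4/(1+r)^4 + TV/(1+r)^4
    = 52933.59929 + 53168.23404 + 53403.90884 + 53640.62829 + 633934.69797 = 847081.06843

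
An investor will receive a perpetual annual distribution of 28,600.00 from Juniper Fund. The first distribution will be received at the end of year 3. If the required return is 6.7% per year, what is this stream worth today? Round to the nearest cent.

374940.53

Value at end of year 2: C / r = 28,600.00 / 0.067 = 426,865.6716
Discount to today: PV = 426,865.6716 / (1 + 0.067)^2 = 426,865.6716 / 1.138489 = 374,940.53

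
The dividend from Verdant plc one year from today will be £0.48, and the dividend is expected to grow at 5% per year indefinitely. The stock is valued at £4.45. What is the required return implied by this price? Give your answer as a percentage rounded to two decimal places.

15.79%

P = D₁/(r − g) ⇒ r = D₁/P + g = £0.4800/£4.45 + 0.05 = 0.107865 + 0.05 = 0.157865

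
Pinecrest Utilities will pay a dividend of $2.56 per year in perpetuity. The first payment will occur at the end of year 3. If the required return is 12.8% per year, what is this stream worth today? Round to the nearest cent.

Value at end of year 2: C / r = $2.56 / 0.128 = $20.0000
Discount to today: PV = $20.0000 / (1 + 0.128)^2 = $20.0000 / 1.272384 = $15.72

$15.72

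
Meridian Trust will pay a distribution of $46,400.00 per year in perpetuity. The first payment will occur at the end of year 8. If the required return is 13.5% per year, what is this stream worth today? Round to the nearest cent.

Value at end of year 7: C / r = $46,400.00 / 0.135 = $343,703.7037
Discount to today: PV = $343,703.7037 / (1 + 0.135)^7 = $343,703.7037 / 2.426448 = $141,648.89

$141648.89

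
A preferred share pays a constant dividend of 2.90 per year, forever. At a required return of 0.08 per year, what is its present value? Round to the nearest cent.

36.25

Level perpetuity: PV = C / r = 2.90 / 0.08 = 36.25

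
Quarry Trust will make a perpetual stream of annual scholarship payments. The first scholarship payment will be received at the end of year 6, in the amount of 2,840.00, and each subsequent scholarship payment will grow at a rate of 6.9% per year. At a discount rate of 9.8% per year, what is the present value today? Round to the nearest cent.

Value at end of year 5: C₁ / (r − g) = 2,840.00 / (0.098 − 0.069) = 97,931.0345
Discount to today: PV = 97,931.0345 / (1 + 0.098)^5 = 97,931.0345 / 1.595922 = 61,363.29

61363.29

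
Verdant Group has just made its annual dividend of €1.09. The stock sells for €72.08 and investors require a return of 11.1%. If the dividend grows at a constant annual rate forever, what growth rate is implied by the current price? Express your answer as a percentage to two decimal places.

P = D₀(1+g)/(r−g) ⇒ P(r−g) = D₀(1+g) ⇒ g(P+D₀) = P·r − D₀
g = (P·r − D₀)/(P + D₀) = (€72.08×0.111 − €1.09) / (€72.08 + €1.09) = 0.094450

9.44%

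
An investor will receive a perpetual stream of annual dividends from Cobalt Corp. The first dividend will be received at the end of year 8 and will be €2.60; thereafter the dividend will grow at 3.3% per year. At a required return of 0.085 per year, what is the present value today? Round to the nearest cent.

Value at end of year 7: C₁ / (r − g) = €2.60 / (0.085 − 0.033) = €50.0000
Discount to today: PV = €50.0000 / (1 + 0.085)^7 = €50.0000 / 1.770142 = €28.25

€28.25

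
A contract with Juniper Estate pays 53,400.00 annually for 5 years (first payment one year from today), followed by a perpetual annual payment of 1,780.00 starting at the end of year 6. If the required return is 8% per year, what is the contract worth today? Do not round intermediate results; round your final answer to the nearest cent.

228353.69

PV of 5-year annuity: 53,400.00 × [1 − (1+0.08)^−5] / 0.08 = 213210.71598
Perpetuity value at year 5: 1,780.00 / 0.08 = 22250.00000
PV of perpetuity: 22250.00000 / (1+0.08)^5 = 15142.97613
Total PV = 213210.71598 + 15142.97613 = 228353.69211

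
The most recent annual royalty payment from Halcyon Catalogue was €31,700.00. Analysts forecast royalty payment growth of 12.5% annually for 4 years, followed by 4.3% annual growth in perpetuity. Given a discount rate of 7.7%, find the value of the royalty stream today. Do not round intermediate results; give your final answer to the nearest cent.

€1299314.33

D_1 = 35662.50000
D_2 = 40120.31250
D_3 = 45135.35156
D_4 = 50777.27051
Terminal value at year 4: TV = D_4×(1+g_2)/(r−g_2) = 52960.69314/0.034 = 1557667.44528
P_0 = D_1/(1+r)^1 + D_2/(1+r)^2 + D_3/(1+r)^3 + D_4/(1+r)^4 + TV/(1+r)^4
    = 33112.81337 + 34588.59335 + 36130.14626 + 37740.40348 + 1157742.37721 = 1299314.33367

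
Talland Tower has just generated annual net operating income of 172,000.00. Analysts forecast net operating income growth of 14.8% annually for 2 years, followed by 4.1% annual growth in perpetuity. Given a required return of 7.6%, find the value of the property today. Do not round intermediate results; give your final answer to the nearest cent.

6202614.13

D_1 = 197456.00000
D_2 = 226679.48800
Terminal value at year 2: TV = D_2×(1+g_2)/(r−g_2) = 235973.34701/0.035 = 6742095.62880
P_0 = D_1/(1+r)^1 + D_2/(1+r)^2 + TV/(1+r)^2
    = 183509.29368 + 195788.72597 + 5823316.10674 = 6202614.12639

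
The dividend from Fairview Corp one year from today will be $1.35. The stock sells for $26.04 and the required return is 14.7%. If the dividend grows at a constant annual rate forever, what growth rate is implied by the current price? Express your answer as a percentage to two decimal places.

P = D₁/(r−g) ⇒ g = r − D₁/P = 0.147 − $1.35/$26.04 = 0.095157

9.52%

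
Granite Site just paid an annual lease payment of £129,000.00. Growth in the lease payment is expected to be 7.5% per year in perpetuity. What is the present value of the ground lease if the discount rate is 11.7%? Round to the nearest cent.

£3301785.71

D₁ = D₀ × (1 + g) = £129,000.00 × 1.075 = £138,675.0000
Growing perpetuity: P = D₁ / (r − g) = £138,675.0000 / (0.117 − 0.075) = £3,301,785.71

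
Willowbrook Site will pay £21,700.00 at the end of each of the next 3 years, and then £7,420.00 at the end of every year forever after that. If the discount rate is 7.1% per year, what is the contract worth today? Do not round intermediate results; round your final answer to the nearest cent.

£141913.91

PV of 3-year annuity: £21,700.00 × [1 − (1+0.071)^−3] / 0.071 = 56843.77272
Perpetuity value at year 3: £7,420.00 / 0.071 = 104507.04225
PV of perpetuity: 104507.04225 / (1+0.071)^3 = 85070.13932
Total PV = 56843.77272 + 85070.13932 = 141913.91205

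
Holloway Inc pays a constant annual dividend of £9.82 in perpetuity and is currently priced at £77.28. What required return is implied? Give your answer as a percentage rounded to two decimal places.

12.71%

P = C/r ⇒ r = C/P = £9.82/£77.28 = 0.127070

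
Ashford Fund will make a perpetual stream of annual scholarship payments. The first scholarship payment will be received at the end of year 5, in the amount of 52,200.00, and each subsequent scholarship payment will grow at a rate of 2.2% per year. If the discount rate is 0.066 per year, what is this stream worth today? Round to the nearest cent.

Value at end of year 4: C₁ / (r − g) = 52,200.00 / (0.066 − 0.022) = 1,186,363.6364
Discount to today: PV = 1,186,363.6364 / (1 + 0.066)^4 = 1,186,363.6364 / 1.291305 = 918,732.35

918732.35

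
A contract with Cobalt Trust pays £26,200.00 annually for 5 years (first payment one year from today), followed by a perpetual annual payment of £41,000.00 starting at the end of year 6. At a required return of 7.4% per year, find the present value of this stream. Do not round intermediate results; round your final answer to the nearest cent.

PV of 5-year annuity: £26,200.00 × [1 − (1+0.074)^−5] / 0.074 = 106284.37129
Perpetuity value at year 5: £41,000.00 / 0.074 = 554054.05405
PV of perpetuity: 554054.05405 / (1+0.074)^5 = 387731.18295
Total PV = 106284.37129 + 387731.18295 = 494015.55424

£494015.55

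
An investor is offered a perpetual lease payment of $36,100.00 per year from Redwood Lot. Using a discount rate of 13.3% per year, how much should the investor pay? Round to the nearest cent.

Level perpetuity: PV = C / r = $36,100.00 / 0.133 = $271,428.57

$271428.57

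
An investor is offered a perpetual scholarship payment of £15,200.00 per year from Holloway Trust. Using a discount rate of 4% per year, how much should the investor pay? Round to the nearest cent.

Level perpetuity: PV = C / r = £15,200.00 / 0.04 = £380,000.00

£380000.00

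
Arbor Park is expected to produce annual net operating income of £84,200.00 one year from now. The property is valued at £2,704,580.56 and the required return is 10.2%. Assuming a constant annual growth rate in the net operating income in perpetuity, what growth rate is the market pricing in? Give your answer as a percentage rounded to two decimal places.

P = D₁/(r−g) ⇒ g = r − D₁/P = 0.102 − £84,200.00/£2,704,580.56 = 0.070868

7.09%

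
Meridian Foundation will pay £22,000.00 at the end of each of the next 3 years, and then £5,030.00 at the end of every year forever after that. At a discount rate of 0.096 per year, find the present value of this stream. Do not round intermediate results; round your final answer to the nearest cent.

PV of 3-year annuity: £22,000.00 × [1 − (1+0.096)^−3] / 0.096 = 55098.32761
Perpetuity value at year 3: £5,030.00 / 0.096 = 52395.83333
PV of perpetuity: 52395.83333 / (1+0.096)^3 = 39798.35207
Total PV = 55098.32761 + 39798.35207 = 94896.67968

£94896.68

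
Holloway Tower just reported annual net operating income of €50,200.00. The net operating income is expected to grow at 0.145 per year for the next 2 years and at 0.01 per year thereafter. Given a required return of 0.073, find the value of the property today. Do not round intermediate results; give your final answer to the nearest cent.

€1027154.72

D_1 = 57479.00000
D_2 = 65813.45500
Terminal value at year 2: TV = D_2×(1+g_2)/(r−g_2) = 66471.58955/0.063 = 1055104.59603
P_0 = D_1/(1+r)^1 + D_2/(1+r)^2 + TV/(1+r)^2
    = 53568.49953 + 57163.03072 + 916423.19097 = 1027154.72122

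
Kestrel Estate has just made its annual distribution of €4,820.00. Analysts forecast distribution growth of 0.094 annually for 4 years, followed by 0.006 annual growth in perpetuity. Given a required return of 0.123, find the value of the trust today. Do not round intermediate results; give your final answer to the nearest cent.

D_1 = 5273.08000
D_2 = 5768.74952
D_3 = 6311.01197
D_4 = 6904.24710
Terminal value at year 4: TV = D_4×(1+g_2)/(r−g_2) = 6945.67258/0.117 = 59364.72293
P_0 = D_1/(1+r)^1 + D_2/(1+r)^2 + D_3/(1+r)^3 + D_4/(1+r)^4 + TV/(1+r)^4
    = 4695.52983 + 4574.27394 + 4456.14932 + 4341.07512 + 37325.82539 = 55392.85361

€55392.85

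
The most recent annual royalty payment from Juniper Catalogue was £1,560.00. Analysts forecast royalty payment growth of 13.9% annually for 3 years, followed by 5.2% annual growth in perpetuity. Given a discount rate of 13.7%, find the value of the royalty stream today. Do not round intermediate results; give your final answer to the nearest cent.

D_1 = 1776.84000
D_2 = 2023.82076
D_3 = 2305.13185
Terminal value at year 3: TV = D_3×(1+g_2)/(r−g_2) = 2424.99870/0.085 = 28529.39649
P_0 = D_1/(1+r)^1 + D_2/(1+r)^2 + D_3/(1+r)^3 + TV/(1+r)^3
    = 1562.74406 + 1565.49295 + 1568.24668 + 19409.35890 = 24105.84259

£24105.84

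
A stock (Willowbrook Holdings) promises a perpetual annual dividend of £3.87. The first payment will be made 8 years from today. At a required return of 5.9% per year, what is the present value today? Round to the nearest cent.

£43.91

Value at end of year 7: C / r = £3.87 / 0.059 = £65.5932
Discount to today: PV = £65.5932 / (1 + 0.059)^7 = £65.5932 / 1.493729 = £43.91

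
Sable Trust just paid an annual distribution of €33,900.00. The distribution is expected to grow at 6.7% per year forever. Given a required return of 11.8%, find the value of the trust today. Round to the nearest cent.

D₁ = D₀ × (1 + g) = €33,900.00 × 1.067 = €36,171.3000
Growing perpetuity: P = D₁ / (r − g) = €36,171.3000 / (0.118 − 0.067) = €709,241.18

€709241.18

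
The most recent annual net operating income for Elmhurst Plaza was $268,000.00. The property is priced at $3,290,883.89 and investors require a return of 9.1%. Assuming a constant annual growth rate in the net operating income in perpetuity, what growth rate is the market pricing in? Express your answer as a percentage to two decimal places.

0.88%

P = D₀(1+g)/(r−g) ⇒ P(r−g) = D₀(1+g) ⇒ g(P+D₀) = P·r − D₀
g = (P·r − D₀)/(P + D₀) = ($3,290,883.89×0.091 − $268,000.00) / ($3,290,883.89 + $268,000.00) = 0.008843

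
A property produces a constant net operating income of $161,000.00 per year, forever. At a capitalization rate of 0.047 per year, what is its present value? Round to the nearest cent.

Level perpetuity: PV = C / r = $161,000.00 / 0.047 = $3,425,531.91

$3425531.91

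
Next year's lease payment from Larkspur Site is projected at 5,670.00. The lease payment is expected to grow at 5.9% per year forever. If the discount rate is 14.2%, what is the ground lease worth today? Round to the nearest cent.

Growing perpetuity: P = D₁ / (r − g) = 5,670.0000 / (0.142 − 0.059) = 68,313.25

68313.25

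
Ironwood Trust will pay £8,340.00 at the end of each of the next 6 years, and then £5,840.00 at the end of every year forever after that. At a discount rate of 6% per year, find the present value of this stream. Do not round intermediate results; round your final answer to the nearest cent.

PV of 6-year annuity: £8,340.00 × [1 − (1+0.06)^−6] / 0.06 = 41010.48488
Perpetuity value at year 6: £5,840.00 / 0.06 = 97333.33333
PV of perpetuity: 97333.33333 / (1+0.06)^6 = 68616.15927
Total PV = 41010.48488 + 68616.15927 = 109626.64415

£109626.64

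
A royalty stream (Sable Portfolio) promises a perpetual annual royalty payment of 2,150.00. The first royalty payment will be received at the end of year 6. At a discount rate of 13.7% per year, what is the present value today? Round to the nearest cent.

Value at end of year 5: C / r = 2,150.00 / 0.137 = 15,693.4307
Discount to today: PV = 15,693.4307 / (1 + 0.137)^5 = 15,693.4307 / 1.900213 = 8,258.77

8258.77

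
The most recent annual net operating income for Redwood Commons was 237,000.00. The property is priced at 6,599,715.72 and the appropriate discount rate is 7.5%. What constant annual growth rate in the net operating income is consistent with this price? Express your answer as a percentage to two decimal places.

3.77%

P = D₀(1+g)/(r−g) ⇒ P(r−g) = D₀(1+g) ⇒ g(P+D₀) = P·r − D₀
g = (P·r − D₀)/(P + D₀) = (6,599,715.72×0.075 − 237,000.00) / (6,599,715.72 + 237,000.00) = 0.037734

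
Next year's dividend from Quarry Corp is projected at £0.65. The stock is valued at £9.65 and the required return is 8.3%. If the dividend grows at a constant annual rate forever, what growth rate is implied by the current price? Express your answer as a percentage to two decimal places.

P = D₁/(r−g) ⇒ g = r − D₁/P = 0.083 − £0.65/£9.65 = 0.015642

1.56%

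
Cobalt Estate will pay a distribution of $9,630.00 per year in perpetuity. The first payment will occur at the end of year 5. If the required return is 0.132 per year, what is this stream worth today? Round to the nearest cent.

$44429.01

Value at end of year 4: C / r = $9,630.00 / 0.132 = $72,954.5455
Discount to today: PV = $72,954.5455 / (1 + 0.132)^4 = $72,954.5455 / 1.642047 = $44,429.01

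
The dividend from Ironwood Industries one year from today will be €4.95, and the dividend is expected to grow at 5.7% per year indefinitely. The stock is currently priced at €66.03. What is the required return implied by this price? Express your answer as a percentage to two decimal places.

P = D₁/(r − g) ⇒ r = D₁/P + g = €4.9500/€66.03 + 0.057 = 0.074966 + 0.057 = 0.131966

13.20%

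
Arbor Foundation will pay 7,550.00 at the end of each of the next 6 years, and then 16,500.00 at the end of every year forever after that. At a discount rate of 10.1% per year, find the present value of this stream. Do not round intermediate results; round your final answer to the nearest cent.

PV of 6-year annuity: 7,550.00 × [1 − (1+0.101)^−6] / 0.101 = 32786.08025
Perpetuity value at year 6: 16,500.00 / 0.101 = 163366.33663
PV of perpetuity: 163366.33663 / (1+0.101)^6 = 91714.63808
Total PV = 32786.08025 + 91714.63808 = 124500.71833

124500.72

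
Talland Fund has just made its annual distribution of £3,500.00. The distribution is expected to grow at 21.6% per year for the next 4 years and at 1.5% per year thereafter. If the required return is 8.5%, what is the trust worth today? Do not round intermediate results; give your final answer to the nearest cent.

£98834.16

D_1 = 4256.00000
D_2 = 5175.29600
D_3 = 6293.15994
D_4 = 7652.48248
Terminal value at year 4: TV = D_4×(1+g_2)/(r−g_2) = 7767.26972/0.07 = 110960.99599
P_0 = D_1/(1+r)^1 + D_2/(1+r)^2 + D_3/(1+r)^3 + D_4/(1+r)^4 + TV/(1+r)^4
    = 3922.58065 + 4396.18255 + 4926.96588 + 5521.83457 + 80066.60126 = 98834.16491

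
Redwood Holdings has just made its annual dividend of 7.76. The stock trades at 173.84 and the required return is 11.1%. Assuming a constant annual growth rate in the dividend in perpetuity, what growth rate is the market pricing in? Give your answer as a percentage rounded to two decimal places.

P = D₀(1+g)/(r−g) ⇒ P(r−g) = D₀(1+g) ⇒ g(P+D₀) = P·r − D₀
g = (P·r − D₀)/(P + D₀) = (173.84×0.111 − 7.76) / (173.84 + 7.76) = 0.063526

6.35%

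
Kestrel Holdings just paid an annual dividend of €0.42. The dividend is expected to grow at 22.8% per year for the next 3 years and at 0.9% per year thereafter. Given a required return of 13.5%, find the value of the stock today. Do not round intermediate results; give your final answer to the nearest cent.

€5.74

D_1 = 0.51576
D_2 = 0.63335
D_3 = 0.77776
Terminal value at year 3: TV = D_3×(1+g_2)/(r−g_2) = 0.78476/0.126 = 6.22824
P_0 = D_1/(1+r)^1 + D_2/(1+r)^2 + D_3/(1+r)^3 + TV/(1+r)^3
    = 0.45441 + 0.49165 + 0.53193 + 4.25968 = 5.73768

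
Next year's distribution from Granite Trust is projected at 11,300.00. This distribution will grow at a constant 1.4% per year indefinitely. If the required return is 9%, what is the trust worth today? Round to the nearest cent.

148684.21

Growing perpetuity: P = D₁ / (r − g) = 11,300.0000 / (0.09 − 0.014) = 148,684.21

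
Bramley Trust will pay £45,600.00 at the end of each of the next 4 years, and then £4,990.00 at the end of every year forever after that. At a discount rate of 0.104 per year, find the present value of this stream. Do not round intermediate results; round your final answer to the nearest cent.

£175602.23

PV of 4-year annuity: £45,600.00 × [1 − (1+0.104)^−4] / 0.104 = 143303.09609
Perpetuity value at year 4: £4,990.00 / 0.104 = 47980.76923
PV of perpetuity: 47980.76923 / (1+0.104)^4 = 32299.13657
Total PV = 143303.09609 + 32299.13657 = 175602.23266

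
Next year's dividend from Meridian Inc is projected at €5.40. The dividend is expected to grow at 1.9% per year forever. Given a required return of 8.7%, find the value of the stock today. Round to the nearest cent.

€79.41

Growing perpetuity: P = D₁ / (r − g) = €5.4000 / (0.087 − 0.019) = €79.41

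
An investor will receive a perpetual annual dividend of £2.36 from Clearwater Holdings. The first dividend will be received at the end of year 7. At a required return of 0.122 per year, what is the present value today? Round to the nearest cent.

Value at end of year 6: C / r = £2.36 / 0.122 = £19.3443
Discount to today: PV = £19.3443 / (1 + 0.122)^6 = £19.3443 / 1.995065 = £9.70

£9.70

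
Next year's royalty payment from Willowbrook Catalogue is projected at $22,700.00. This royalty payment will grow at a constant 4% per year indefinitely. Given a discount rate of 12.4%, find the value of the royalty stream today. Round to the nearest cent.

Growing perpetuity: P = D₁ / (r − g) = $22,700.0000 / (0.124 − 0.04) = $270,238.10

$270238.10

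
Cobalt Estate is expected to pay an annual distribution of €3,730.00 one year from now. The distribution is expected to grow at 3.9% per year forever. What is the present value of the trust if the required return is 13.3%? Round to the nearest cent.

€39680.85

Growing perpetuity: P = D₁ / (r − g) = €3,730.0000 / (0.133 − 0.039) = €39,680.85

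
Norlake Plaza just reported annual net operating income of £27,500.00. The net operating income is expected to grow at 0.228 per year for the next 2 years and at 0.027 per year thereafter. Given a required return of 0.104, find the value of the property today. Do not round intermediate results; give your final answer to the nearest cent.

D_1 = 33770.00000
D_2 = 41469.56000
Terminal value at year 2: TV = D_2×(1+g_2)/(r−g_2) = 42589.23812/0.077 = 553106.98857
P_0 = D_1/(1+r)^1 + D_2/(1+r)^2 + TV/(1+r)^2
    = 30588.76812 + 34024.46309 + 453806.79985 = 518420.03106

£518420.03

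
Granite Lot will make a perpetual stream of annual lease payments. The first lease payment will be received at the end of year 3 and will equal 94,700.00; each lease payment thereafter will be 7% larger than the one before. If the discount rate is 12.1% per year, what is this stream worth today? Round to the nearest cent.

1477639.79

Value at end of year 2: C₁ / (r − g) = 94,700.00 / (0.121 − 0.07) = 1,856,862.7451
Discount to today: PV = 1,856,862.7451 / (1 + 0.121)^2 = 1,856,862.7451 / 1.256641 = 1,477,639.79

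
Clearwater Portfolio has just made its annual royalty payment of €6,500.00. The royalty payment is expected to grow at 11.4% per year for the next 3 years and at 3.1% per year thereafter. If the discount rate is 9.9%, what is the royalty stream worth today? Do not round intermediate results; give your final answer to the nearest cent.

D_1 = 7241.00000
D_2 = 8066.47400
D_3 = 8986.05204
Terminal value at year 3: TV = D_3×(1+g_2)/(r−g_2) = 9264.61965/0.068 = 136244.40660
P_0 = D_1/(1+r)^1 + D_2/(1+r)^2 + D_3/(1+r)^3 + TV/(1+r)^3
    = 6588.71702 + 6678.64491 + 6769.80021 + 102642.11786 = 122679.28000

€122679.28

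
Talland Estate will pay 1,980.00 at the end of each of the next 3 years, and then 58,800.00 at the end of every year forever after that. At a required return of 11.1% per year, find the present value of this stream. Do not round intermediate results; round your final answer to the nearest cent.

391119.00

PV of 3-year annuity: 1,980.00 × [1 − (1+0.111)^−3] / 0.111 = 4830.15214
Perpetuity value at year 3: 58,800.00 / 0.111 = 529729.72973
PV of perpetuity: 529729.72973 / (1+0.111)^3 = 386288.84804
Total PV = 4830.15214 + 386288.84804 = 391119.00018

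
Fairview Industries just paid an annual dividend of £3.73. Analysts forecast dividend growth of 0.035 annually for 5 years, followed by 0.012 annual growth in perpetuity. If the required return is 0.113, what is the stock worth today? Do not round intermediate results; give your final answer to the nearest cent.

D_1 = 3.86055
D_2 = 3.99567
D_3 = 4.13552
D_4 = 4.28026
D_5 = 4.43007
Terminal value at year 5: TV = D_5×(1+g_2)/(r−g_2) = 4.48323/0.101 = 44.38842
P_0 = D_1/(1+r)^1 + D_2/(1+r)^2 + D_3/(1+r)^3 + D_4/(1+r)^4 + D_5/(1+r)^5 + TV/(1+r)^5
    = 3.46860 + 3.22552 + 2.99947 + 2.78926 + 2.59379 + 25.98926 = 41.06590

£41.07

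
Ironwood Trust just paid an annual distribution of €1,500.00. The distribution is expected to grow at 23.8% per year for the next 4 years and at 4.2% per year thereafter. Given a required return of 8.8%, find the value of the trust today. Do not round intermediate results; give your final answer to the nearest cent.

D_1 = 1857.00000
D_2 = 2298.96600
D_3 = 2846.11991
D_4 = 3523.49645
Terminal value at year 4: TV = D_4×(1+g_2)/(r−g_2) = 3671.48330/0.046 = 79814.85428
P_0 = D_1/(1+r)^1 + D_2/(1+r)^2 + D_3/(1+r)^3 + D_4/(1+r)^4 + TV/(1+r)^4
    = 1706.80147 + 1942.11417 + 2209.86888 + 2514.53831 + 56959.75907 = 65333.08190

€65333.08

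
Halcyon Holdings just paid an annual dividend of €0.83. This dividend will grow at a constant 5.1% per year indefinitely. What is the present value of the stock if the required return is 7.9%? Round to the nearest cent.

D₁ = D₀ × (1 + g) = €0.83 × 1.051 = €0.8723
Growing perpetuity: P = D₁ / (r − g) = €0.8723 / (0.079 − 0.051) = €31.15

€31.15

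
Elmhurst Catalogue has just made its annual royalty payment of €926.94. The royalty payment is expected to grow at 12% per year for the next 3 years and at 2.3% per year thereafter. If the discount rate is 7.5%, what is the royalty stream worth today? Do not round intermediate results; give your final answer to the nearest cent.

€23643.23

D_1 = 1038.17280
D_2 = 1162.75354
D_3 = 1302.28396
Terminal value at year 3: TV = D_3×(1+g_2)/(r−g_2) = 1332.23649/0.052 = 25619.93253
P_0 = D_1/(1+r)^1 + D_2/(1+r)^2 + D_3/(1+r)^3 + TV/(1+r)^3
    = 965.74214 + 1006.16855 + 1048.28724 + 20623.03548 = 23643.23341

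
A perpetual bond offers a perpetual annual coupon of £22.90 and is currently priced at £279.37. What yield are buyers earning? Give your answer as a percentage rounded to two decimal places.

8.20%

P = C/r ⇒ r = C/P = £22.90/£279.37 = 0.081970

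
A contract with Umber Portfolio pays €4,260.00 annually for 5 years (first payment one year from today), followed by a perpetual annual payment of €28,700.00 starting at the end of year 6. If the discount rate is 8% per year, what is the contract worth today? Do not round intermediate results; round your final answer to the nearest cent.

€261168.17

PV of 5-year annuity: €4,260.00 × [1 − (1+0.08)^−5] / 0.08 = 17008.94476
Perpetuity value at year 5: €28,700.00 / 0.08 = 358750.00000
PV of perpetuity: 358750.00000 / (1+0.08)^5 = 244159.22194
Total PV = 17008.94476 + 244159.22194 = 261168.16669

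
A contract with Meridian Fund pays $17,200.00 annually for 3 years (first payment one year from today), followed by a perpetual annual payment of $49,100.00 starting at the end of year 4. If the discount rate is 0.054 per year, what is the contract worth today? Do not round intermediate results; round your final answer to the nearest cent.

PV of 3-year annuity: $17,200.00 × [1 − (1+0.054)^−3] / 0.054 = 46490.99084
Perpetuity value at year 3: $49,100.00 / 0.054 = 909259.25926
PV of perpetuity: 909259.25926 / (1+0.054)^3 = 776543.69820
Total PV = 46490.99084 + 776543.69820 = 823034.68904

$823034.69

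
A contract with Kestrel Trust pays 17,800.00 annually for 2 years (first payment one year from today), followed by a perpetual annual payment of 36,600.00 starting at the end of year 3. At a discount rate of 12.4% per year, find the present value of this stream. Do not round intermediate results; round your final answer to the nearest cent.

263554.55

PV of 2-year annuity: 17,800.00 × [1 − (1+0.124)^−2] / 0.124 = 29925.53286
Perpetuity value at year 2: 36,600.00 / 0.124 = 295161.29032
PV of perpetuity: 295161.29032 / (1+0.124)^2 = 233629.01490
Total PV = 29925.53286 + 233629.01490 = 263554.54775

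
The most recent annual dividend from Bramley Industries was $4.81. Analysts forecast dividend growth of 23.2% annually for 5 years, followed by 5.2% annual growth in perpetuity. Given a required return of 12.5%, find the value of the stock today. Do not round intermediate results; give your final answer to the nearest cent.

$141.02

D_1 = 5.92592
D_2 = 7.30073
D_3 = 8.99450
D_4 = 11.08123
D_5 = 13.65207
Terminal value at year 5: TV = D_5×(1+g_2)/(r−g_2) = 14.36198/0.073 = 196.73947
P_0 = D_1/(1+r)^1 + D_2/(1+r)^2 + D_3/(1+r)^3 + D_4/(1+r)^4 + D_5/(1+r)^5 + TV/(1+r)^5
    = 5.26748 + 5.76848 + 6.31713 + 6.91796 + 7.57593 + 109.17643 = 141.02341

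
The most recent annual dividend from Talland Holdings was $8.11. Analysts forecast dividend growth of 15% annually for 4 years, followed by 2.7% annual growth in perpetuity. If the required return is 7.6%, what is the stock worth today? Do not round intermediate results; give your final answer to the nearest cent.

D_1 = 9.32650
D_2 = 10.72547
D_3 = 12.33430
D_4 = 14.18444
Terminal value at year 4: TV = D_4×(1+g_2)/(r−g_2) = 14.56742/0.049 = 297.29430
P_0 = D_1/(1+r)^1 + D_2/(1+r)^2 + D_3/(1+r)^3 + D_4/(1+r)^4 + TV/(1+r)^4
    = 8.66775 + 9.26386 + 9.90097 + 10.58189 + 221.78772 = 260.20218

$260.20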